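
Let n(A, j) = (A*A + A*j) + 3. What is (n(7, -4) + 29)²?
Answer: 2809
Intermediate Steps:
n(A, j) = 3 + A² + A*j (n(A, j) = (A² + A*j) + 3 = 3 + A² + A*j)
(n(7, -4) + 29)² = ((3 + 7² + 7*(-4)) + 29)² = ((3 + 49 - 28) + 29)² = (24 + 29)² = 53² = 2809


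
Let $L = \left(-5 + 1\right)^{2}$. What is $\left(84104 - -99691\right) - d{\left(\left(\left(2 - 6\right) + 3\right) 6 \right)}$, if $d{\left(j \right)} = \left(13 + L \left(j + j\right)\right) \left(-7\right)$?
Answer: $182542$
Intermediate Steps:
$L = 16$ ($L = \left(-4\right)^{2} = 16$)
$d{\left(j \right)} = -91 - 224 j$ ($d{\left(j \right)} = \left(13 + 16 \left(j + j\right)\right) \left(-7\right) = \left(13 + 16 \cdot 2 j\right) \left(-7\right) = \left(13 + 32 j\right) \left(-7\right) = -91 - 224 j$)
$\left(84104 - -99691\right) - d{\left(\left(\left(2 - 6\right) + 3\right) 6 \right)} = \left(84104 - -99691\right) - \left(-91 - 224 \left(\left(2 - 6\right) + 3\right) 6\right) = \left(84104 + 99691\right) - \left(-91 - 224 \left(-4 + 3\right) 6\right) = 183795 - \left(-91 - 224 \left(\left(-1\right) 6\right)\right) = 183795 - \left(-91 - -1344\right) = 183795 - \left(-91 + 1344\right) = 183795 - 1253 = 182542$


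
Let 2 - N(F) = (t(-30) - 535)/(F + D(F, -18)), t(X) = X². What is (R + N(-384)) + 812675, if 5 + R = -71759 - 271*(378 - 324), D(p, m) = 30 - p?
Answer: 4357601/6 ≈ 7.2627e+5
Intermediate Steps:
N(F) = -61/6 (N(F) = 2 - ((-30)² - 535)/(F + (30 - F)) = 2 - (900 - 535)/30 = 2 - 365/30 = 2 - 1*73/6 = 2 - 73/6 = -61/6)
R = -86398 (R = -5 + (-71759 - 271*(378 - 324)) = -5 + (-71759 - 271*54) = -5 + (-71759 - 14634) = -5 - 86393 = -86398)
(R + N(-384)) + 812675 = (-86398 - 61/6) + 812675 = -518449/6 + 812675 = 4357601/6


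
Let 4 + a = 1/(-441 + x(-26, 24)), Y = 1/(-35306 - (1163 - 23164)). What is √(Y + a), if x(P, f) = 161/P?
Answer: I*√95780251145835795/154697235 ≈ 2.0006*I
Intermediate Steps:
Y = -1/13305 (Y = 1/(-35306 - 1*(-22001)) = 1/(-35306 + 22001) = 1/(-13305) = -1/13305 ≈ -7.5160e-5)
a = -46534/11627 (a = -4 + 1/(-441 + 161/(-26)) = -4 + 1/(-441 + 161*(-1/26)) = -4 + 1/(-441 - 161/26) = -4 + 1/(-11627/26) = -4 - 26/11627 = -46534/11627 ≈ -4.0022)
√(Y + a) = √(-1/13305 - 46534/11627) = √(-619146497/154697235) = I*√95780251145835795/154697235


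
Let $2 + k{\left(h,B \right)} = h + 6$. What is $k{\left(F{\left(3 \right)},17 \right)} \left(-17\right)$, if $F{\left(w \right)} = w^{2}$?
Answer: $-221$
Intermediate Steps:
$k{\left(h,B \right)} = 4 + h$ ($k{\left(h,B \right)} = -2 + \left(h + 6\right) = -2 + \left(6 + h\right) = 4 + h$)
$k{\left(F{\left(3 \right)},17 \right)} \left(-17\right) = \left(4 + 3^{2}\right) \left(-17\right) = \left(4 + 9\right) \left(-17\right) = 13 \left(-17\right) = -221$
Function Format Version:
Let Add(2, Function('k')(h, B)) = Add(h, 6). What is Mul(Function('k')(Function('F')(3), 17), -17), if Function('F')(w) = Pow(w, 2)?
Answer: -221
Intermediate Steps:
Function('k')(h, B) = Add(4, h) (Function('k')(h, B) = Add(-2, Add(h, 6)) = Add(-2, Add(6, h)) = Add(4, h))
Mul(Function('k')(Function('F')(3), 17), -17) = Mul(Add(4, Pow(3, 2)), -17) = Mul(Add(4, 9), -17) = Mul(13, -17) = -221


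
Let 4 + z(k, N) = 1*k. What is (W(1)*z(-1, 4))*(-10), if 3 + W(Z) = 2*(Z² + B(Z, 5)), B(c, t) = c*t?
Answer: 450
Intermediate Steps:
z(k, N) = -4 + k (z(k, N) = -4 + 1*k = -4 + k)
W(Z) = -3 + 2*Z² + 10*Z (W(Z) = -3 + 2*(Z² + Z*5) = -3 + 2*(Z² + 5*Z) = -3 + (2*Z² + 10*Z) = -3 + 2*Z² + 10*Z)
(W(1)*z(-1, 4))*(-10) = ((-3 + 2*1² + 10*1)*(-4 - 1))*(-10) = ((-3 + 2*1 + 10)*(-5))*(-10) = ((-3 + 2 + 10)*(-5))*(-10) = (9*(-5))*(-10) = -45*(-10) = 450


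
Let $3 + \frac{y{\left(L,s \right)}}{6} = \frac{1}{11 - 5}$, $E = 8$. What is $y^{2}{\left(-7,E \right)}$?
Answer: $289$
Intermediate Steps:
$y{\left(L,s \right)} = -17$ ($y{\left(L,s \right)} = -18 + \frac{6}{11 - 5} = -18 + \frac{6}{6} = -18 + 6 \cdot \frac{1}{6} = -18 + 1 = -17$)
$y^{2}{\left(-7,E \right)} = \left(-17\right)^{2} = 289$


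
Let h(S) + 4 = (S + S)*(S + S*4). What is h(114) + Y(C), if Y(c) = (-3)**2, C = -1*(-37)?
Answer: 129965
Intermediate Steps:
C = 37
Y(c) = 9
h(S) = -4 + 10*S**2 (h(S) = -4 + (S + S)*(S + S*4) = -4 + (2*S)*(S + 4*S) = -4 + (2*S)*(5*S) = -4 + 10*S**2)
h(114) + Y(C) = (-4 + 10*114**2) + 9 = (-4 + 10*12996) + 9 = (-4 + 129960) + 9 = 129956 + 9 = 129965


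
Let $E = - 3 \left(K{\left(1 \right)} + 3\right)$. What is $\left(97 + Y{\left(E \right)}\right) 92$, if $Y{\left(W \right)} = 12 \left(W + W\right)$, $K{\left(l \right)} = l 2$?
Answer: $-24196$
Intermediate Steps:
$K{\left(l \right)} = 2 l$
$E = -15$ ($E = - 3 \left(2 \cdot 1 + 3\right) = - 3 \left(2 + 3\right) = \left(-3\right) 5 = -15$)
$Y{\left(W \right)} = 24 W$ ($Y{\left(W \right)} = 12 \cdot 2 W = 24 W$)
$\left(97 + Y{\left(E \right)}\right) 92 = \left(97 + 24 \left(-15\right)\right) 92 = \left(97 - 360\right) 92 = \left(-263\right) 92 = -24196$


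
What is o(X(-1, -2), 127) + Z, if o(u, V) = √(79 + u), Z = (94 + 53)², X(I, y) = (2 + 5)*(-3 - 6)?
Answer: 21613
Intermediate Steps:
X(I, y) = -63 (X(I, y) = 7*(-9) = -63)
Z = 21609 (Z = 147² = 21609)
o(X(-1, -2), 127) + Z = √(79 - 63) + 21609 = √16 + 21609 = 4 + 21609 = 21613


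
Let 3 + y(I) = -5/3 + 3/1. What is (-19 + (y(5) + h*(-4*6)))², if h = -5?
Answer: 88804/9 ≈ 9867.1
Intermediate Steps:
y(I) = -5/3 (y(I) = -3 + (-5/3 + 3/1) = -3 + (-5*⅓ + 3*1) = -3 + (-5/3 + 3) = -3 + 4/3 = -5/3)
(-19 + (y(5) + h*(-4*6)))² = (-19 + (-5/3 - (-20)*6))² = (-19 + (-5/3 - 5*(-24)))² = (-19 + (-5/3 + 120))² = (-19 + 355/3)² = (298/3)² = 88804/9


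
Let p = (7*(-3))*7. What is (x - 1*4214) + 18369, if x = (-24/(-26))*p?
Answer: 182251/13 ≈ 14019.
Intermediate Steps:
p = -147 (p = -21*7 = -147)
x = -1764/13 (x = -24/(-26)*(-147) = -24*(-1/26)*(-147) = (12/13)*(-147) = -1764/13 ≈ -135.69)
(x - 1*4214) + 18369 = (-1764/13 - 1*4214) + 18369 = (-1764/13 - 4214) + 18369 = -56546/13 + 18369 = 182251/13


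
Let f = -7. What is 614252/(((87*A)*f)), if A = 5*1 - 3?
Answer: -307126/609 ≈ -504.31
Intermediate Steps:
A = 2 (A = 5 - 3 = 2)
614252/(((87*A)*f)) = 614252/(((87*2)*(-7))) = 614252/((174*(-7))) = 614252/(-1218) = 614252*(-1/1218) = -307126/609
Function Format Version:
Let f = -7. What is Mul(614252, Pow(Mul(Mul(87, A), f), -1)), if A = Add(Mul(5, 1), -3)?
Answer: Rational(-307126, 609) ≈ -504.31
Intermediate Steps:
A = 2 (A = Add(5, -3) = 2)
Mul(614252, Pow(Mul(Mul(87, A), f), -1)) = Mul(614252, Pow(Mul(Mul(87, 2), -7), -1)) = Mul(614252, Pow(Mul(174, -7), -1)) = Mul(614252, Pow(-1218, -1)) = Mul(614252, Rational(-1, 1218)) = Rational(-307126, 609)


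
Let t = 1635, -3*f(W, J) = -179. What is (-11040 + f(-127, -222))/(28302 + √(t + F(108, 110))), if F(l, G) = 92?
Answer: -310765394/801001477 + 32941*√1727/2403004431 ≈ -0.38740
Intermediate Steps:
f(W, J) = 179/3 (f(W, J) = -⅓*(-179) = 179/3)
(-11040 + f(-127, -222))/(28302 + √(t + F(108, 110))) = (-11040 + 179/3)/(28302 + √(1635 + 92)) = -32941/(3*(28302 + √1727))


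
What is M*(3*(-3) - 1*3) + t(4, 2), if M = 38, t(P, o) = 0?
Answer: -456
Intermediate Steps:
M*(3*(-3) - 1*3) + t(4, 2) = 38*(3*(-3) - 1*3) + 0 = 38*(-9 - 3) + 0 = 38*(-12) + 0 = -456 + 0 = -456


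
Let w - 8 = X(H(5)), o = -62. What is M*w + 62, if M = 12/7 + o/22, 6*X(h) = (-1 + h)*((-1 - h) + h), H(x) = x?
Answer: 1132/21 ≈ 53.905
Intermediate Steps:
X(h) = ⅙ - h/6 (X(h) = ((-1 + h)*((-1 - h) + h))/6 = ((-1 + h)*(-1))/6 = (1 - h)/6 = ⅙ - h/6)
w = 22/3 (w = 8 + (⅙ - ⅙*5) = 8 + (⅙ - ⅚) = 8 - ⅔ = 22/3 ≈ 7.3333)
M = -85/77 (M = 12/7 - 62/22 = 12*(⅐) - 62*1/22 = 12/7 - 31/11 = -85/77 ≈ -1.1039)
M*w + 62 = -85/77*22/3 + 62 = -170/21 + 62 = 1132/21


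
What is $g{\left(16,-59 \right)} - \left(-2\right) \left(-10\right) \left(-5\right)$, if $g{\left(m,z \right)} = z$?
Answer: $41$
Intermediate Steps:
$g{\left(16,-59 \right)} - \left(-2\right) \left(-10\right) \left(-5\right) = -59 - \left(-2\right) \left(-10\right) \left(-5\right) = -59 - 20 \left(-5\right) = -59 - -100 = -59 + 100 = 41$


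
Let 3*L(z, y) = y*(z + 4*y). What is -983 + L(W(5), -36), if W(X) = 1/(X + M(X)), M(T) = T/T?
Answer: 743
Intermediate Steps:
M(T) = 1
W(X) = 1/(1 + X) (W(X) = 1/(X + 1) = 1/(1 + X))
L(z, y) = y*(z + 4*y)/3 (L(z, y) = (y*(z + 4*y))/3 = y*(z + 4*y)/3)
-983 + L(W(5), -36) = -983 + (⅓)*(-36)*(1/(1 + 5) + 4*(-36)) = -983 + (⅓)*(-36)*(1/6 - 144) = -983 + (⅓)*(-36)*(⅙ - 144) = -983 + (⅓)*(-36)*(-863/6) = -983 + 1726 = 743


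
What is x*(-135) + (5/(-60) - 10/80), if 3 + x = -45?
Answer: 155515/24 ≈ 6479.8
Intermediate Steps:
x = -48 (x = -3 - 45 = -48)
x*(-135) + (5/(-60) - 10/80) = -48*(-135) + (5/(-60) - 10/80) = 6480 + (5*(-1/60) - 10*1/80) = 6480 + (-1/12 - 1/8) = 6480 - 5/24 = 155515/24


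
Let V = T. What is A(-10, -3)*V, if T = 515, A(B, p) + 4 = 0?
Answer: -2060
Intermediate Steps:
A(B, p) = -4 (A(B, p) = -4 + 0 = -4)
V = 515
A(-10, -3)*V = -4*515 = -2060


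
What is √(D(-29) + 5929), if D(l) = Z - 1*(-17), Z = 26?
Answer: 2*√1493 ≈ 77.279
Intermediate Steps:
D(l) = 43 (D(l) = 26 - 1*(-17) = 26 + 17 = 43)
√(D(-29) + 5929) = √(43 + 5929) = √5972 = 2*√1493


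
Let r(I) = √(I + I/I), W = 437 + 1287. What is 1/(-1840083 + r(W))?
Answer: -613361/1128635148388 - 5*√69/3385905445164 ≈ -5.4347e-7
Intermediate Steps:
W = 1724
r(I) = √(1 + I) (r(I) = √(I + 1) = √(1 + I))
1/(-1840083 + r(W)) = 1/(-1840083 + √(1 + 1724)) = 1/(-1840083 + √1725) = 1/(-1840083 + 5*√69)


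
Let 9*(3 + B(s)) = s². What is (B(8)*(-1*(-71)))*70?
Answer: 183890/9 ≈ 20432.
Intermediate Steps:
B(s) = -3 + s²/9
(B(8)*(-1*(-71)))*70 = ((-3 + (⅑)*8²)*(-1*(-71)))*70 = ((-3 + (⅑)*64)*71)*70 = ((-3 + 64/9)*71)*70 = ((37/9)*71)*70 = (2627/9)*70 = 183890/9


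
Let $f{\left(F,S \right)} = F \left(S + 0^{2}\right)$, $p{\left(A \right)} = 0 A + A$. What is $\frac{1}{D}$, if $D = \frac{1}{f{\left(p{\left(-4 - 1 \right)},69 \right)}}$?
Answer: $-345$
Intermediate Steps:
$p{\left(A \right)} = A$ ($p{\left(A \right)} = 0 + A = A$)
$f{\left(F,S \right)} = F S$ ($f{\left(F,S \right)} = F \left(S + 0\right) = F S$)
$D = - \frac{1}{345}$ ($D = \frac{1}{\left(-4 - 1\right) 69} = \frac{1}{\left(-5\right) 69} = \frac{1}{-345} = - \frac{1}{345} \approx -0.0028986$)
$\frac{1}{D} = \frac{1}{- \frac{1}{345}} = -345$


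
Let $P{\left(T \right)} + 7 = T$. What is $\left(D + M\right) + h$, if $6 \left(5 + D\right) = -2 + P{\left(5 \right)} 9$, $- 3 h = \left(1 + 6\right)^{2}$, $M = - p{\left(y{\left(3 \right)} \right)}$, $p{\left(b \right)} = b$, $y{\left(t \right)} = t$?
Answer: $- \frac{83}{3} \approx -27.667$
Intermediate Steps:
$P{\left(T \right)} = -7 + T$
$M = -3$ ($M = \left(-1\right) 3 = -3$)
$h = - \frac{49}{3}$ ($h = - \frac{\left(1 + 6\right)^{2}}{3} = - \frac{7^{2}}{3} = \left(- \frac{1}{3}\right) 49 = - \frac{49}{3} \approx -16.333$)
$D = - \frac{25}{3}$ ($D = -5 + \frac{-2 + \left(-7 + 5\right) 9}{6} = -5 + \frac{-2 - 18}{6} = -5 + \frac{1}{6} \left(-20\right) = -5 - \frac{10}{3} = - \frac{25}{3} \approx -8.3333$)
$\left(D + M\right) + h = \left(- \frac{25}{3} - 3\right) - \frac{49}{3} = - \frac{34}{3} - \frac{49}{3} = - \frac{83}{3}$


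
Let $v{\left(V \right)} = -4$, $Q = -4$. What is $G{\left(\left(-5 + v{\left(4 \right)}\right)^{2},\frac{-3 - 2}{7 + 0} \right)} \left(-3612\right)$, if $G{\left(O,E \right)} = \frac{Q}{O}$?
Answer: $\frac{4816}{27} \approx 178.37$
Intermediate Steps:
$G{\left(O,E \right)} = - \frac{4}{O}$
$G{\left(\left(-5 + v{\left(4 \right)}\right)^{2},\frac{-3 - 2}{7 + 0} \right)} \left(-3612\right) = - \frac{4}{\left(-5 - 4\right)^{2}} \left(-3612\right) = - \frac{4}{\left(-9\right)^{2}} \left(-3612\right) = - \frac{4}{81} \left(-3612\right) = \left(-4\right) \frac{1}{81} \left(-3612\right) = \left(- \frac{4}{81}\right) \left(-3612\right) = \frac{4816}{27}$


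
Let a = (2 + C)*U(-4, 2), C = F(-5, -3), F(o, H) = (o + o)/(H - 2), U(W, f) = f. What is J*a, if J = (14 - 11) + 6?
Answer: 72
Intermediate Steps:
F(o, H) = 2*o/(-2 + H) (F(o, H) = (2*o)/(-2 + H) = 2*o/(-2 + H))
C = 2 (C = 2*(-5)/(-2 - 3) = 2*(-5)/(-5) = 2*(-5)*(-⅕) = 2)
a = 8 (a = (2 + 2)*2 = 4*2 = 8)
J = 9 (J = 3 + 6 = 9)
J*a = 9*8 = 72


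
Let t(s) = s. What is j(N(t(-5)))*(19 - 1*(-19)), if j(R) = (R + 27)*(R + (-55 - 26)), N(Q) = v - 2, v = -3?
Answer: -71896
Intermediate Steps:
N(Q) = -5 (N(Q) = -3 - 2 = -5)
j(R) = (-81 + R)*(27 + R) (j(R) = (27 + R)*(R - 81) = (27 + R)*(-81 + R) = (-81 + R)*(27 + R))
j(N(t(-5)))*(19 - 1*(-19)) = (-2187 + (-5)**2 - 54*(-5))*(19 - 1*(-19)) = (-2187 + 25 + 270)*(19 + 19) = -1892*38 = -71896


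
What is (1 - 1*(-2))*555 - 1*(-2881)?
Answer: 4546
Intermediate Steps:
(1 - 1*(-2))*555 - 1*(-2881) = (1 + 2)*555 + 2881 = 3*555 + 2881 = 1665 + 2881 = 4546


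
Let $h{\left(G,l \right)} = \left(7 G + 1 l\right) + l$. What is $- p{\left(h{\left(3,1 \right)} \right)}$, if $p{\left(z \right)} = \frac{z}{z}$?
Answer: $-1$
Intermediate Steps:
$h{\left(G,l \right)} = 2 l + 7 G$ ($h{\left(G,l \right)} = \left(7 G + l\right) + l = \left(l + 7 G\right) + l = 2 l + 7 G$)
$p{\left(z \right)} = 1$
$- p{\left(h{\left(3,1 \right)} \right)} = \left(-1\right) 1 = -1$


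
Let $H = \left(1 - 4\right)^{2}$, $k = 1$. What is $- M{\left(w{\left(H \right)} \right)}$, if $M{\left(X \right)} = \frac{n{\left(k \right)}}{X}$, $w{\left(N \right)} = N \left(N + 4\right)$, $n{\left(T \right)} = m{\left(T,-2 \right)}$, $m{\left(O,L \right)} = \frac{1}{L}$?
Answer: $\frac{1}{234} \approx 0.0042735$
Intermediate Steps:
$n{\left(T \right)} = - \frac{1}{2}$ ($n{\left(T \right)} = \frac{1}{-2} = - \frac{1}{2}$)
$H = 9$ ($H = \left(-3\right)^{2} = 9$)
$w{\left(N \right)} = N \left(4 + N\right)$
$M{\left(X \right)} = - \frac{1}{2 X}$
$- M{\left(w{\left(H \right)} \right)} = - \frac{-1}{2 \cdot 9 \left(4 + 9\right)} = - \frac{-1}{2 \cdot 9 \cdot 13} = - \frac{-1}{2 \cdot 117} = \left(-1\right) \left(- \frac{1}{234}\right) = \frac{1}{234}$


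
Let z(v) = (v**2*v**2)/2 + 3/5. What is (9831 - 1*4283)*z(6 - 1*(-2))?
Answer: 56828164/5 ≈ 1.1366e+7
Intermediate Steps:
z(v) = 3/5 + v**4/2 (z(v) = v**4*(1/2) + 3*(1/5) = v**4/2 + 3/5 = 3/5 + v**4/2)
(9831 - 1*4283)*z(6 - 1*(-2)) = (9831 - 1*4283)*(3/5 + (6 - 1*(-2))**4/2) = (9831 - 4283)*(3/5 + (6 + 2)**4/2) = 5548*(3/5 + (1/2)*8**4) = 5548*(3/5 + (1/2)*4096) = 5548*(3/5 + 2048) = 5548*(10243/5) = 56828164/5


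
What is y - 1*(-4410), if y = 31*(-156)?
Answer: -426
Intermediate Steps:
y = -4836
y - 1*(-4410) = -4836 - 1*(-4410) = -4836 + 4410 = -426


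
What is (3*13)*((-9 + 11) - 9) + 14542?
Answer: 14269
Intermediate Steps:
(3*13)*((-9 + 11) - 9) + 14542 = 39*(2 - 9) + 14542 = 39*(-7) + 14542 = -273 + 14542 = 14269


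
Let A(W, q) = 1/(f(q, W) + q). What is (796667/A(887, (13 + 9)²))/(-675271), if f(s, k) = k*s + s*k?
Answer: -684416619700/675271 ≈ -1.0135e+6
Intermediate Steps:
f(s, k) = 2*k*s (f(s, k) = k*s + k*s = 2*k*s)
A(W, q) = 1/(q + 2*W*q) (A(W, q) = 1/(2*W*q + q) = 1/(q + 2*W*q))
(796667/A(887, (13 + 9)²))/(-675271) = (796667/((1/(((13 + 9)²)*(1 + 2*887)))))/(-675271) = (796667/((1/((22²)*(1 + 1774)))))*(-1/675271) = (796667/((1/(484*1775))))*(-1/675271) = (796667/(((1/484)*(1/1775))))*(-1/675271) = (796667/(1/859100))*(-1/675271) = (796667*859100)*(-1/675271) = 684416619700*(-1/675271) = -684416619700/675271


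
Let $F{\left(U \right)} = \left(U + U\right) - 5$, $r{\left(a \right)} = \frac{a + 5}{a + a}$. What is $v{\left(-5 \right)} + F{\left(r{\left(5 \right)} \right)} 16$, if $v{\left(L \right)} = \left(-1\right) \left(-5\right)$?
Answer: $-43$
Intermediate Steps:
$v{\left(L \right)} = 5$
$r{\left(a \right)} = \frac{5 + a}{2 a}$
$F{\left(U \right)} = -5 + 2 U$ ($F{\left(U \right)} = 2 U - 5 = -5 + 2 U$)
$v{\left(-5 \right)} + F{\left(r{\left(5 \right)} \right)} 16 = 5 + \left(-5 + 2 \frac{5 + 5}{2 \cdot 5}\right) 16 = 5 + \left(-5 + 2 \cdot \frac{1}{2} \cdot \frac{1}{5} \cdot 10\right) 16 = 5 + \left(-5 + 2 \cdot 1\right) 16 = 5 + \left(-5 + 2\right) 16 = 5 - 48 = -43$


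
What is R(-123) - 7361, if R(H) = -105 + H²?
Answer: 7663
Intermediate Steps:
R(-123) - 7361 = (-105 + (-123)²) - 7361 = (-105 + 15129) - 7361 = 15024 - 7361 = 7663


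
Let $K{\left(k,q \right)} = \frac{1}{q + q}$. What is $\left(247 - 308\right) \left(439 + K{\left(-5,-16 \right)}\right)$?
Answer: $- \frac{856867}{32} \approx -26777.0$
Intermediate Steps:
$K{\left(k,q \right)} = \frac{1}{2 q}$
$\left(247 - 308\right) \left(439 + K{\left(-5,-16 \right)}\right) = \left(247 - 308\right) \left(439 + \frac{1}{2 \left(-16\right)}\right) = - 61 \left(439 + \frac{1}{2} \left(- \frac{1}{16}\right)\right) = - 61 \left(439 - \frac{1}{32}\right) = \left(-61\right) \frac{14047}{32} = - \frac{856867}{32}$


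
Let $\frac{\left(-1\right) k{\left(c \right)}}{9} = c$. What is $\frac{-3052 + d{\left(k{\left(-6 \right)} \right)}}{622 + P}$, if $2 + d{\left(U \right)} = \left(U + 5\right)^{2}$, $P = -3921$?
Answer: $- \frac{427}{3299} \approx -0.12943$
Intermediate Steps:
$k{\left(c \right)} = - 9 c$
$d{\left(U \right)} = -2 + \left(5 + U\right)^{2}$ ($d{\left(U \right)} = -2 + \left(U + 5\right)^{2} = -2 + \left(5 + U\right)^{2}$)
$\frac{-3052 + d{\left(k{\left(-6 \right)} \right)}}{622 + P} = \frac{-3052 - \left(2 - \left(5 - -54\right)^{2}\right)}{622 - 3921} = \frac{-3052 - \left(2 - \left(5 + 54\right)^{2}\right)}{-3299} = \left(-3052 - \left(2 - 59^{2}\right)\right) \left(- \frac{1}{3299}\right) = \left(-3052 + \left(-2 + 3481\right)\right) \left(- \frac{1}{3299}\right) = \left(-3052 + 3479\right) \left(- \frac{1}{3299}\right) = 427 \left(- \frac{1}{3299}\right) = - \frac{427}{3299}$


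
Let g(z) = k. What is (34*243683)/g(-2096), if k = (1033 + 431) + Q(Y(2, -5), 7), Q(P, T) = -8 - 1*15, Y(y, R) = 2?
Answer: 753202/131 ≈ 5749.6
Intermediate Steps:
Q(P, T) = -23 (Q(P, T) = -8 - 15 = -23)
k = 1441 (k = (1033 + 431) - 23 = 1464 - 23 = 1441)
g(z) = 1441
(34*243683)/g(-2096) = (34*243683)/1441 = 8285222*(1/1441) = 753202/131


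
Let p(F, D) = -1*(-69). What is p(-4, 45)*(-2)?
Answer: -138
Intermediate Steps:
p(F, D) = 69
p(-4, 45)*(-2) = 69*(-2) = -138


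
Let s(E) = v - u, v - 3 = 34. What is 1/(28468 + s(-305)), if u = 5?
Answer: 1/28500 ≈ 3.5088e-5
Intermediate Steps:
v = 37 (v = 3 + 34 = 37)
s(E) = 32 (s(E) = 37 - 1*5 = 37 - 5 = 32)
1/(28468 + s(-305)) = 1/(28468 + 32) = 1/28500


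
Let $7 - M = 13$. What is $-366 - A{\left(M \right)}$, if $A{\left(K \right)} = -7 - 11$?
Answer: $-348$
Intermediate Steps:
$M = -6$ ($M = 7 - 13 = -6$)
$A{\left(K \right)} = -18$
$-366 - A{\left(M \right)} = -366 - -18 = -366 + 18 = -348$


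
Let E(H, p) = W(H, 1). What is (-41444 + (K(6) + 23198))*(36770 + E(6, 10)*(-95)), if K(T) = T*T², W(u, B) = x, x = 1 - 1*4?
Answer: -668101650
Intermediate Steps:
x = -3 (x = 1 - 4 = -3)
W(u, B) = -3
K(T) = T³
E(H, p) = -3
(-41444 + (K(6) + 23198))*(36770 + E(6, 10)*(-95)) = (-41444 + (6³ + 23198))*(36770 - 3*(-95)) = (-41444 + (216 + 23198))*(36770 + 285) = (-41444 + 23414)*37055 = -18030*37055 = -668101650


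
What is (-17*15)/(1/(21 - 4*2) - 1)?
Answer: 1105/4 ≈ 276.25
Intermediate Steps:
(-17*15)/(1/(21 - 4*2) - 1) = -255/(1/(21 - 8) - 1) = -255/(1/13 - 1) = -255/(-12/13) = -255*(-13/12) = 1105/4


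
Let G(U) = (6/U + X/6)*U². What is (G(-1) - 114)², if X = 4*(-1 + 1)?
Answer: 14400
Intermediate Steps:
X = 0 (X = 4*0 = 0)
G(U) = 6*U (G(U) = (6/U + 0/6)*U² = (6/U + 0*(⅙))*U² = (6/U + 0)*U² = (6/U)*U² = 6*U)
(G(-1) - 114)² = (6*(-1) - 114)² = (-6 - 114)² = (-120)² = 14400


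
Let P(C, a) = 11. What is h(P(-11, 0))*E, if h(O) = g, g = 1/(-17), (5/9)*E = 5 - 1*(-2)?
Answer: -63/85 ≈ -0.74118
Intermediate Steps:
E = 63/5 (E = 9*(5 - 1*(-2))/5 = 9*(5 + 2)/5 = (9/5)*7 = 63/5 ≈ 12.600)
g = -1/17 ≈ -0.058824
h(O) = -1/17
h(P(-11, 0))*E = -1/17*63/5 = -63/85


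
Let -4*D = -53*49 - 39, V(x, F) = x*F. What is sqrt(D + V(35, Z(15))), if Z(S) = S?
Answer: 4*sqrt(74) ≈ 34.409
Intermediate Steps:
V(x, F) = F*x
D = 659 (D = -(-53*49 - 39)/4 = -(-2597 - 39)/4 = -1/4*(-2636) = 659)
sqrt(D + V(35, Z(15))) = sqrt(659 + 15*35) = sqrt(659 + 525) = sqrt(1184) = 4*sqrt(74)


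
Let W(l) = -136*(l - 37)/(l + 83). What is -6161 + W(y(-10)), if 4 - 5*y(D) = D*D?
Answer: -1927143/319 ≈ -6041.2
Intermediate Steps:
y(D) = 4/5 - D**2/5 (y(D) = 4/5 - D*D/5 = 4/5 - D**2/5)
W(l) = -136*(-37 + l)/(83 + l)
-6161 + W(y(-10)) = -6161 + 136*(37 - (4/5 - 1/5*(-10)**2))/(83 + (4/5 - 1/5*(-10)**2)) = -6161 + 136*(37 - (4/5 - 1/5*100))/(83 + (4/5 - 1/5*100)) = -6161 + 136*(37 - (4/5 - 20))/(83 + (4/5 - 20)) = -6161 + 136*(37 - 1*(-96/5))/(83 - 96/5) = -6161 + 136*(37 + 96/5)/(319/5) = -6161 + 136*(5/319)*(281/5) = -6161 + 38216/319 = -1927143/319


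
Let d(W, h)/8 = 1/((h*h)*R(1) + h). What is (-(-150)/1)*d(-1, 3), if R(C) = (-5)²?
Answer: 100/19 ≈ 5.2632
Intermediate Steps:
R(C) = 25
d(W, h) = 8/(h + 25*h²) (d(W, h) = 8/((h*h)*25 + h) = 8/(h²*25 + h) = 8/(25*h² + h) = 8/(h + 25*h²))
(-(-150)/1)*d(-1, 3) = (-(-150)/1)*(8/(3*(1 + 25*3))) = (-(-150))*(8*(⅓)/(1 + 75)) = (-15*(-10))*(8*(⅓)/76) = 150*(8*(⅓)*(1/76)) = 150*(2/57) = 100/19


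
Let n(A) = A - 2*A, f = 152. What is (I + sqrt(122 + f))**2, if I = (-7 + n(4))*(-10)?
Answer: (110 + sqrt(274))**2 ≈ 16016.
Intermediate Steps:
n(A) = -A
I = 110 (I = (-7 - 1*4)*(-10) = (-7 - 4)*(-10) = -11*(-10) = 110)
(I + sqrt(122 + f))**2 = (110 + sqrt(122 + 152))**2 = (110 + sqrt(274))**2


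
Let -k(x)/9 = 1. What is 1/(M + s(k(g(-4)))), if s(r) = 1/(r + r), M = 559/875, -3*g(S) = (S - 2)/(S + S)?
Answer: 15750/9187 ≈ 1.7144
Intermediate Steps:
g(S) = -(-2 + S)/(6*S) (g(S) = -(S - 2)/(3*(S + S)) = -(-2 + S)/(3*(2*S)) = -(-2 + S)*1/(2*S)/3 = -(-2 + S)/(6*S))
k(x) = -9 (k(x) = -9*1 = -9)
M = 559/875 (M = 559*(1/875) = 559/875 ≈ 0.63886)
s(r) = 1/(2*r)
1/(M + s(k(g(-4)))) = 1/(559/875 + (1/2)/(-9)) = 1/(559/875 + (1/2)*(-1/9)) = 1/(559/875 - 1/18) = 1/(9187/15750) = 15750/9187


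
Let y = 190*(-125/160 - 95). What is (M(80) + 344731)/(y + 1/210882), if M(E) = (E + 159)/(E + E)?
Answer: -5815830219759/307017831670 ≈ -18.943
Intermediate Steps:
M(E) = (159 + E)/(2*E) (M(E) = (159 + E)/((2*E)) = (159 + E)*(1/(2*E)) = (159 + E)/(2*E))
y = -291175/16 (y = 190*(-125*1/160 - 95) = 190*(-25/32 - 95) = 190*(-3065/32) = -291175/16 ≈ -18198.)
(M(80) + 344731)/(y + 1/210882) = ((½)*(159 + 80)/80 + 344731)/(-291175/16 + 1/210882) = ((½)*(1/80)*239 + 344731)/(-291175/16 + 1/210882) = (239/160 + 344731)/(-30701783167/1687056) = (55157199/160)*(-1687056/30701783167) = -5815830219759/307017831670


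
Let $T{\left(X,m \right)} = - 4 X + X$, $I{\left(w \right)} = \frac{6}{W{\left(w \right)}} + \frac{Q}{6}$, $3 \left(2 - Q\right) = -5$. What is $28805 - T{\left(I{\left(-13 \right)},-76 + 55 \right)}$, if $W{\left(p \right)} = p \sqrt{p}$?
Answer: $\frac{172841}{6} + \frac{18 i \sqrt{13}}{169} \approx 28807.0 + 0.38402 i$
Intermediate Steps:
$W{\left(p \right)} = p^{\frac{3}{2}}$
$Q = \frac{11}{3}$ ($Q = 2 - - \frac{5}{3} = 2 + \frac{5}{3} = \frac{11}{3} \approx 3.6667$)
$I{\left(w \right)} = \frac{11}{18} + \frac{6}{w^{\frac{3}{2}}}$ ($I{\left(w \right)} = \frac{6}{w^{\frac{3}{2}}} + \frac{11}{3 \cdot 6} = \frac{6}{w^{\frac{3}{2}}} + \frac{11}{3} \cdot \frac{1}{6} = \frac{6}{w^{\frac{3}{2}}} + \frac{11}{18} = \frac{11}{18} + \frac{6}{w^{\frac{3}{2}}}$)
$T{\left(X,m \right)} = - 3 X$
$28805 - T{\left(I{\left(-13 \right)},-76 + 55 \right)} = 28805 - - 3 \left(\frac{11}{18} + \frac{6}{\left(-13\right) i \sqrt{13}}\right) = 28805 - - 3 \left(\frac{11}{18} + 6 \frac{i \sqrt{13}}{169}\right) = 28805 - - 3 \left(\frac{11}{18} + \frac{6 i \sqrt{13}}{169}\right) = 28805 - \left(- \frac{11}{6} - \frac{18 i \sqrt{13}}{169}\right) = 28805 + \left(\frac{11}{6} + \frac{18 i \sqrt{13}}{169}\right) = \frac{172841}{6} + \frac{18 i \sqrt{13}}{169}$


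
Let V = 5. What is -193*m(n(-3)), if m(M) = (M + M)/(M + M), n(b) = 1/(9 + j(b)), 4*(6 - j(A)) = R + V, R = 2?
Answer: -193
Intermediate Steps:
j(A) = 17/4 (j(A) = 6 - (2 + 5)/4 = 6 - 1/4*7 = 6 - 7/4 = 17/4)
n(b) = 4/53 (n(b) = 1/(9 + 17/4) = 1/(53/4) = 4/53)
m(M) = 1 (m(M) = (2*M)/((2*M)) = (2*M)*(1/(2*M)) = 1)
-193*m(n(-3)) = -193*1 = -193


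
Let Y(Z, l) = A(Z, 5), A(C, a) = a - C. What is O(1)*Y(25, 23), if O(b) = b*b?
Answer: -20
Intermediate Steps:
O(b) = b²
Y(Z, l) = 5 - Z
O(1)*Y(25, 23) = 1²*(5 - 1*25) = 1*(5 - 25) = 1*(-20) = -20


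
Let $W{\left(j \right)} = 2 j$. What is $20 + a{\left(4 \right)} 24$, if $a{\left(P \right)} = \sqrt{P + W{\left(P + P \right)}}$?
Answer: $20 + 48 \sqrt{5} \approx 127.33$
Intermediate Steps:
$a{\left(P \right)} = \sqrt{5} \sqrt{P}$ ($a{\left(P \right)} = \sqrt{P + 2 \left(P + P\right)} = \sqrt{P + 2 \cdot 2 P} = \sqrt{P + 4 P} = \sqrt{5 P} = \sqrt{5} \sqrt{P}$)
$20 + a{\left(4 \right)} 24 = 20 + \sqrt{5} \sqrt{4} \cdot 24 = 20 + \sqrt{5} \cdot 2 \cdot 24 = 20 + 2 \sqrt{5} \cdot 24 = 20 + 48 \sqrt{5}$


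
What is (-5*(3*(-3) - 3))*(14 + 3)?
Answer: 1020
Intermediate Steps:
(-5*(3*(-3) - 3))*(14 + 3) = -5*(-9 - 3)*17 = -5*(-12)*17 = 60*17 = 1020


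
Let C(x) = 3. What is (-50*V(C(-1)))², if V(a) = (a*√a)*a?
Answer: 607500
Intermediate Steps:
V(a) = a^(5/2) (V(a) = a^(3/2)*a = a^(5/2))
(-50*V(C(-1)))² = (-450*√3)² = 607500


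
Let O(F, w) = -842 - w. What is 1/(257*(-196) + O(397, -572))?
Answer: -1/50642 ≈ -1.9746e-5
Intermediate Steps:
1/(257*(-196) + O(397, -572)) = 1/(257*(-196) + (-842 - 1*(-572))) = 1/(-50372 + (-842 + 572)) = 1/(-50372 - 270) = 1/(-50642) = -1/50642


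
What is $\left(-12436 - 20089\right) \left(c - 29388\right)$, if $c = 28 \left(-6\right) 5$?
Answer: $983165700$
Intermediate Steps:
$c = -840$ ($c = \left(-168\right) 5 = -840$)
$\left(-12436 - 20089\right) \left(c - 29388\right) = \left(-12436 - 20089\right) \left(-840 - 29388\right) = - 32525 \left(-840 - 29388\right) = \left(-32525\right) \left(-30228\right) = 983165700$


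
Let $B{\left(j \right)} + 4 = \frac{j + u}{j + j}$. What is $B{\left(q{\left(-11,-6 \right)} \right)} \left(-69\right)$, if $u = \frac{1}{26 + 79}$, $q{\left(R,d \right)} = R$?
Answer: $\frac{92989}{385} \approx 241.53$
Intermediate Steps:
$u = \frac{1}{105} \approx 0.0095238$
$B{\left(j \right)} = -4 + \frac{\frac{1}{105} + j}{2 j}$ ($B{\left(j \right)} = -4 + \frac{j + \frac{1}{105}}{j + j} = -4 + \frac{\frac{1}{105} + j}{2 j}$)
$B{\left(q{\left(-11,-6 \right)} \right)} \left(-69\right) = \frac{1 - -8085}{210 \left(-11\right)} \left(-69\right) = \frac{1}{210} \left(- \frac{1}{11}\right) \left(1 + 8085\right) \left(-69\right) = \frac{1}{210} \left(- \frac{1}{11}\right) 8086 \left(-69\right) = \left(- \frac{4043}{1155}\right) \left(-69\right) = \frac{92989}{385}$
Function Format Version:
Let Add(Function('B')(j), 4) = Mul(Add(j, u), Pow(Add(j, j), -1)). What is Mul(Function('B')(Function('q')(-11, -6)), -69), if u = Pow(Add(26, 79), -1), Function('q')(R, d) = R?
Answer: Rational(92989, 385) ≈ 241.53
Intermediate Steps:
u = Rational(1, 105) (u = Pow(105, -1) = Rational(1, 105) ≈ 0.0095238)
Function('B')(j) = Add(-4, Mul(Rational(1, 2), Pow(j, -1), Add(Rational(1, 105), j))) (Function('B')(j) = Add(-4, Mul(Add(j, Rational(1, 105)), Pow(Add(j, j), -1))) = Add(-4, Mul(Add(Rational(1, 105), j), Pow(Mul(2, j), -1))) = Add(-4, Mul(Add(Rational(1, 105), j), Mul(Rational(1, 2), Pow(j, -1)))) = Add(-4, Mul(Rational(1, 2), Pow(j, -1), Add(Rational(1, 105), j))))
Mul(Function('B')(Function('q')(-11, -6)), -69) = Mul(Mul(Rational(1, 210), Pow(-11, -1), Add(1, Mul(-735, -11))), -69) = Mul(Mul(Rational(1, 210), Rational(-1, 11), Add(1, 8085)), -69) = Mul(Mul(Rational(1, 210), Rational(-1, 11), 8086), -69) = Mul(Rational(-4043, 1155), -69) = Rational(92989, 385)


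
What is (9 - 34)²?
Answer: 625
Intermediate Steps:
(9 - 34)² = (-25)² = 625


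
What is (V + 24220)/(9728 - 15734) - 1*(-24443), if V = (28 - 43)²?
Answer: 146780213/6006 ≈ 24439.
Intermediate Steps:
V = 225 (V = (-15)² = 225)
(V + 24220)/(9728 - 15734) - 1*(-24443) = (225 + 24220)/(9728 - 15734) - 1*(-24443) = 24445/(-6006) + 24443 = 24445*(-1/6006) + 24443 = -24445/6006 + 24443 = 146780213/6006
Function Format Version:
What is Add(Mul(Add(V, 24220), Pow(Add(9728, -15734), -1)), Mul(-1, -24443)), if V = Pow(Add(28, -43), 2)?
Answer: Rational(146780213, 6006) ≈ 24439.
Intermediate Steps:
V = 225 (V = Pow(-15, 2) = 225)
Add(Mul(Add(V, 24220), Pow(Add(9728, -15734), -1)), Mul(-1, -24443)) = Add(Mul(Add(225, 24220), Pow(Add(9728, -15734), -1)), Mul(-1, -24443)) = Add(Mul(24445, Pow(-6006, -1)), 24443) = Add(Mul(24445, Rational(-1, 6006)), 24443) = Add(Rational(-24445, 6006), 24443) = Rational(146780213, 6006)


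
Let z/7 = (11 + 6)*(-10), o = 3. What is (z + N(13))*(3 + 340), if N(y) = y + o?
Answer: -402682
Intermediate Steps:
z = -1190 (z = 7*((11 + 6)*(-10)) = 7*(17*(-10)) = 7*(-170) = -1190)
N(y) = 3 + y (N(y) = y + 3 = 3 + y)
(z + N(13))*(3 + 340) = (-1190 + (3 + 13))*(3 + 340) = (-1190 + 16)*343 = -1174*343 = -402682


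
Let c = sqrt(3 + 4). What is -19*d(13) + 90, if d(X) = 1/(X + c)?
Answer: 14333/162 + 19*sqrt(7)/162 ≈ 88.786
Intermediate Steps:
c = sqrt(7) ≈ 2.6458
d(X) = 1/(X + sqrt(7))
-19*d(13) + 90 = -19/(13 + sqrt(7)) + 90 = 90 - 19/(13 + sqrt(7))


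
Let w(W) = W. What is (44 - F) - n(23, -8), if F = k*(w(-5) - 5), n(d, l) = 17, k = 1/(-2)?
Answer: 22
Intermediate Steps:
k = -½ ≈ -0.50000
F = 5 (F = -(-5 - 5)/2 = -½*(-10) = 5)
(44 - F) - n(23, -8) = (44 - 1*5) - 1*17 = (44 - 5) - 17 = 39 - 17 = 22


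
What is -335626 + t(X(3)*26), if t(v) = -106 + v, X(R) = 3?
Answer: -335654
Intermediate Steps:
-335626 + t(X(3)*26) = -335626 + (-106 + 3*26) = -335626 + (-106 + 78) = -335626 - 28 = -335654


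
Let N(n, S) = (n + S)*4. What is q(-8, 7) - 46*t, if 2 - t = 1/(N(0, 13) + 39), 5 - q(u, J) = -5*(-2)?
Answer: -8781/91 ≈ -96.495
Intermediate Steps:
q(u, J) = -5 (q(u, J) = 5 - (-1)*5*(-2) = 5 - (-1)*(-10) = 5 - 1*10 = 5 - 10 = -5)
N(n, S) = 4*S + 4*n (N(n, S) = (S + n)*4 = 4*S + 4*n)
t = 181/91 (t = 2 - 1/((4*13 + 4*0) + 39) = 2 - 1/((52 + 0) + 39) = 2 - 1/(52 + 39) = 2 - 1/91 = 181/91 ≈ 1.9890)
q(-8, 7) - 46*t = -5 - 46*181/91 = -5 - 8326/91 = -8781/91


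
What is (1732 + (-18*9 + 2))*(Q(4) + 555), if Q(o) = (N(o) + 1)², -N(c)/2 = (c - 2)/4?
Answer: 872460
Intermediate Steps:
N(c) = 1 - c/2 (N(c) = -2*(c - 2)/4 = -2*(-2 + c)/4 = -2*(-½ + c/4) = 1 - c/2)
Q(o) = (2 - o/2)² (Q(o) = ((1 - o/2) + 1)² = (2 - o/2)²)
(1732 + (-18*9 + 2))*(Q(4) + 555) = (1732 + (-18*9 + 2))*((-4 + 4)²/4 + 555) = (1732 + (-162 + 2))*((¼)*0² + 555) = (1732 - 160)*((¼)*0 + 555) = 1572*(0 + 555) = 1572*555 = 872460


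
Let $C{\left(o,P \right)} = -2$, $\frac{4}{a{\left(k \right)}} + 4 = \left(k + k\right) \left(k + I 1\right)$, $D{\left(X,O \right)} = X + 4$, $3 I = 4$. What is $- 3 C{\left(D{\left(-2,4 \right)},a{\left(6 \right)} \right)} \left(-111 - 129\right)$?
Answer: $-1440$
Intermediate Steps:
$I = \frac{4}{3}$ ($I = \frac{1}{3} \cdot 4 = \frac{4}{3} \approx 1.3333$)
$D{\left(X,O \right)} = 4 + X$
$a{\left(k \right)} = \frac{4}{-4 + 2 k \left(\frac{4}{3} + k\right)}$ ($a{\left(k \right)} = \frac{4}{-4 + \left(k + k\right) \left(k + \frac{4}{3} \cdot 1\right)} = \frac{4}{-4 + 2 k \left(k + \frac{4}{3}\right)} = \frac{4}{-4 + 2 k \left(\frac{4}{3} + k\right)}$)
$- 3 C{\left(D{\left(-2,4 \right)},a{\left(6 \right)} \right)} \left(-111 - 129\right) = \left(-3\right) \left(-2\right) \left(-111 - 129\right) = 6 \left(-240\right) = -1440$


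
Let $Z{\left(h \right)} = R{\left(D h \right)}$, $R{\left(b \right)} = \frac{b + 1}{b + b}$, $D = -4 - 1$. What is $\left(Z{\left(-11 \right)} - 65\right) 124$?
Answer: $- \frac{439828}{55} \approx -7996.9$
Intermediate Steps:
$D = -5$ ($D = -4 - 1 = -5$)
$R{\left(b \right)} = \frac{1 + b}{2 b}$
$Z{\left(h \right)} = - \frac{1 - 5 h}{10 h}$ ($Z{\left(h \right)} = \frac{1 - 5 h}{2 \left(- 5 h\right)} = \frac{- \frac{1}{5 h} \left(1 - 5 h\right)}{2} = - \frac{1 - 5 h}{10 h}$)
$\left(Z{\left(-11 \right)} - 65\right) 124 = \left(\frac{-1 + 5 \left(-11\right)}{10 \left(-11\right)} - 65\right) 124 = \left(\frac{1}{10} \left(- \frac{1}{11}\right) \left(-1 - 55\right) - 65\right) 124 = \left(\frac{1}{10} \left(- \frac{1}{11}\right) \left(-56\right) - 65\right) 124 = \left(\frac{28}{55} - 65\right) 124 = \left(- \frac{3547}{55}\right) 124 = - \frac{439828}{55}$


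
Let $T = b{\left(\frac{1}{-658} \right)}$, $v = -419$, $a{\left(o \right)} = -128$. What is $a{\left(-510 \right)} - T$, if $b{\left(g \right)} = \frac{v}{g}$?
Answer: $-275830$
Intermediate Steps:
$b{\left(g \right)} = - \frac{419}{g}$
$T = 275702$ ($T = - \frac{419}{\frac{1}{-658}} = - \frac{419}{- \frac{1}{658}} = \left(-419\right) \left(-658\right) = 275702$)
$a{\left(-510 \right)} - T = -128 - 275702 = -275830$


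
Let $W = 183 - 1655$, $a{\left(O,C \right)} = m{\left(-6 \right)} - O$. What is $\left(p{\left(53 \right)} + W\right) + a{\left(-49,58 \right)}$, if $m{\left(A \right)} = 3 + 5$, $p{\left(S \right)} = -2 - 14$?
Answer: $-1431$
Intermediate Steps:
$p{\left(S \right)} = -16$ ($p{\left(S \right)} = -2 - 14 = -16$)
$m{\left(A \right)} = 8$
$a{\left(O,C \right)} = 8 - O$
$W = -1472$ ($W = 183 - 1655 = -1472$)
$\left(p{\left(53 \right)} + W\right) + a{\left(-49,58 \right)} = \left(-16 - 1472\right) + \left(8 - -49\right) = -1488 + \left(8 + 49\right) = -1488 + 57 = -1431$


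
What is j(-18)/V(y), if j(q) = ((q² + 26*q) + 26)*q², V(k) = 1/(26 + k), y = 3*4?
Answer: -1452816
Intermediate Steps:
y = 12
j(q) = q²*(26 + q² + 26*q) (j(q) = (26 + q² + 26*q)*q² = q²*(26 + q² + 26*q))
j(-18)/V(y) = ((-18)²*(26 + (-18)² + 26*(-18)))/(1/(26 + 12)) = (324*(26 + 324 - 468))/(1/38) = (324*(-118))/(1/38) = -38232*38 = -1452816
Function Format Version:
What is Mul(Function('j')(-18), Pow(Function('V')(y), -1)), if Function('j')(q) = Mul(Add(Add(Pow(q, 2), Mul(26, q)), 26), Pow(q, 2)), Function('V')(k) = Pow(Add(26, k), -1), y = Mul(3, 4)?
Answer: -1452816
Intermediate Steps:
y = 12
Function('j')(q) = Mul(Pow(q, 2), Add(26, Pow(q, 2), Mul(26, q))) (Function('j')(q) = Mul(Add(26, Pow(q, 2), Mul(26, q)), Pow(q, 2)) = Mul(Pow(q, 2), Add(26, Pow(q, 2), Mul(26, q))))
Mul(Function('j')(-18), Pow(Function('V')(y), -1)) = Mul(Mul(Pow(-18, 2), Add(26, Pow(-18, 2), Mul(26, -18))), Pow(Pow(Add(26, 12), -1), -1)) = Mul(Mul(324, Add(26, 324, -468)), Pow(Pow(38, -1), -1)) = Mul(Mul(324, -118), Pow(Rational(1, 38), -1)) = Mul(-38232, 38) = -1452816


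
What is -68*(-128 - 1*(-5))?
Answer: 8364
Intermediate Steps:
-68*(-128 - 1*(-5)) = -68*(-128 + 5) = -68*(-123) = 8364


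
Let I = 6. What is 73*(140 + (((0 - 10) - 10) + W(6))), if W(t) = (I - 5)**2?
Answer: 8833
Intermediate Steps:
W(t) = 1 (W(t) = (6 - 5)**2 = 1**2 = 1)
73*(140 + (((0 - 10) - 10) + W(6))) = 73*(140 + (((0 - 10) - 10) + 1)) = 73*(140 + ((-10 - 10) + 1)) = 73*(140 + (-20 + 1)) = 73*(140 - 19) = 73*121 = 8833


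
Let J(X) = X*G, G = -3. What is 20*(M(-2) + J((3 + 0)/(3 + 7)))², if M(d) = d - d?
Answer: 81/5 ≈ 16.200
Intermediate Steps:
M(d) = 0
J(X) = -3*X (J(X) = X*(-3) = -3*X)
20*(M(-2) + J((3 + 0)/(3 + 7)))² = 20*(0 - 3*(3 + 0)/(3 + 7))² = 20*(0 - 9/10)² = 20*(-9/10)² = 20*(81/100) = 81/5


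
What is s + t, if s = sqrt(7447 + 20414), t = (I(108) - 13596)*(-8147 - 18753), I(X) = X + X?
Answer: 359922000 + sqrt(27861) ≈ 3.5992e+8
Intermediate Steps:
I(X) = 2*X
t = 359922000 (t = (2*108 - 13596)*(-8147 - 18753) = (216 - 13596)*(-26900) = -13380*(-26900) = 359922000)
s = sqrt(27861) ≈ 166.92
s + t = sqrt(27861) + 359922000 = 359922000 + sqrt(27861)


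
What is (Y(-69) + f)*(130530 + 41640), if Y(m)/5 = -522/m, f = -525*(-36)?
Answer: 74992086900/23 ≈ 3.2605e+9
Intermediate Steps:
f = 18900
Y(m) = -2610/m (Y(m) = 5*(-522/m) = -2610/m)
(Y(-69) + f)*(130530 + 41640) = (-2610/(-69) + 18900)*(130530 + 41640) = (-2610*(-1/69) + 18900)*172170 = (870/23 + 18900)*172170 = (435570/23)*172170 = 74992086900/23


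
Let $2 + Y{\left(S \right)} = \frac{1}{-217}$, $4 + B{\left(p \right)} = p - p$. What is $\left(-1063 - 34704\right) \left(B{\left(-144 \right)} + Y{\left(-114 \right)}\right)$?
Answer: $\frac{46604401}{217} \approx 2.1477 \cdot 10^{5}$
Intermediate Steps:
$B{\left(p \right)} = -4$ ($B{\left(p \right)} = -4 + \left(p - p\right) = -4 + 0 = -4$)
$Y{\left(S \right)} = - \frac{435}{217}$ ($Y{\left(S \right)} = -2 + \frac{1}{-217} = -2 - \frac{1}{217} = - \frac{435}{217}$)
$\left(-1063 - 34704\right) \left(B{\left(-144 \right)} + Y{\left(-114 \right)}\right) = \left(-1063 - 34704\right) \left(-4 - \frac{435}{217}\right) = \left(-35767\right) \left(- \frac{1303}{217}\right) = \frac{46604401}{217}$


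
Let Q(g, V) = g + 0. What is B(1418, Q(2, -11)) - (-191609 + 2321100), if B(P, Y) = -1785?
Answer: -2131276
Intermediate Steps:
Q(g, V) = g
B(1418, Q(2, -11)) - (-191609 + 2321100) = -1785 - (-191609 + 2321100) = -1785 - 1*2129491 = -1785 - 2129491 = -2131276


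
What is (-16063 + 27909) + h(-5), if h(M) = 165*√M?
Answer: 11846 + 165*I*√5 ≈ 11846.0 + 368.95*I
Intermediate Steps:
(-16063 + 27909) + h(-5) = (-16063 + 27909) + 165*√(-5) = 11846 + 165*(I*√5) = 11846 + 165*I*√5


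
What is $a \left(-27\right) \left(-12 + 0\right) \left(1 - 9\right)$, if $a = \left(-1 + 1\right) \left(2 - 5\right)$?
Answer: $0$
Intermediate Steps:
$a = 0$ ($a = 0 \left(2 - 5\right) = 0 \left(-3\right) = 0$)
$a \left(-27\right) \left(-12 + 0\right) \left(1 - 9\right) = 0 \left(-27\right) \left(-12 + 0\right) \left(1 - 9\right) = 0 \left(\left(-12\right) \left(-8\right)\right) = 0 \cdot 96 = 0$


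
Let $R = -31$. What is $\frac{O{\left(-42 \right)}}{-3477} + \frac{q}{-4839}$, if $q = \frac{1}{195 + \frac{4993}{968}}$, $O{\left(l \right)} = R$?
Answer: $\frac{3229036449}{362214839651} \approx 0.0089147$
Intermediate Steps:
$O{\left(l \right)} = -31$
$q = \frac{968}{193753}$ ($q = \frac{1}{195 + 4993 \cdot \frac{1}{968}} = \frac{1}{195 + \frac{4993}{968}} = \frac{1}{\frac{193753}{968}} = \frac{968}{193753} \approx 0.0049961$)
$\frac{O{\left(-42 \right)}}{-3477} + \frac{q}{-4839} = - \frac{31}{-3477} + \frac{968}{193753 \left(-4839\right)} = \left(-31\right) \left(- \frac{1}{3477}\right) + \frac{968}{193753} \left(- \frac{1}{4839}\right) = \frac{31}{3477} - \frac{968}{937570767} = \frac{3229036449}{362214839651}$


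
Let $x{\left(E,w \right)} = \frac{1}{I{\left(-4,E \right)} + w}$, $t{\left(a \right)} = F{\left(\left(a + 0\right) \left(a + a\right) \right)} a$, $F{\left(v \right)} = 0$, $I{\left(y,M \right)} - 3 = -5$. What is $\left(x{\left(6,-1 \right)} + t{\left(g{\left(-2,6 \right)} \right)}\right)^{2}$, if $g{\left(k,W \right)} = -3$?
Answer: $\frac{1}{9} \approx 0.11111$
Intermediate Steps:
$I{\left(y,M \right)} = -2$ ($I{\left(y,M \right)} = 3 - 5 = -2$)
$t{\left(a \right)} = 0$ ($t{\left(a \right)} = 0 a = 0$)
$x{\left(E,w \right)} = \frac{1}{-2 + w}$
$\left(x{\left(6,-1 \right)} + t{\left(g{\left(-2,6 \right)} \right)}\right)^{2} = \left(\frac{1}{-2 - 1} + 0\right)^{2} = \left(\frac{1}{-3} + 0\right)^{2} = \left(- \frac{1}{3} + 0\right)^{2} = \left(- \frac{1}{3}\right)^{2} = \frac{1}{9}$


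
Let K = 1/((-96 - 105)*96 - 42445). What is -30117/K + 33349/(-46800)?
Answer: 87022432986251/46800 ≈ 1.8595e+9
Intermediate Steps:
K = -1/61741 (K = 1/(-201*96 - 42445) = 1/(-19296 - 42445) = 1/(-61741) = -1/61741 ≈ -1.6197e-5)
-30117/K + 33349/(-46800) = -30117/(-1/61741) + 33349/(-46800) = -30117*(-61741) + 33349*(-1/46800) = 1859453697 - 33349/46800 = 87022432986251/46800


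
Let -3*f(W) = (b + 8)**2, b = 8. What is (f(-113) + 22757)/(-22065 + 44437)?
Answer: 68015/67116 ≈ 1.0134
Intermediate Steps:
f(W) = -256/3 (f(W) = -(8 + 8)**2/3 = -1/3*16**2 = -1/3*256 = -256/3)
(f(-113) + 22757)/(-22065 + 44437) = (-256/3 + 22757)/(-22065 + 44437) = (68015/3)/22372 = (68015/3)*(1/22372) = 68015/67116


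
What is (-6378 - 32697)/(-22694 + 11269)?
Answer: 1563/457 ≈ 3.4201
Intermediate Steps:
(-6378 - 32697)/(-22694 + 11269) = -39075/(-11425) = -39075*(-1/11425) = 1563/457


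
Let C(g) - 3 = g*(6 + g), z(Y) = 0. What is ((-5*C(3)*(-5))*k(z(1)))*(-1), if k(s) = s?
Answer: 0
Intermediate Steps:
C(g) = 3 + g*(6 + g)
((-5*C(3)*(-5))*k(z(1)))*(-1) = ((-5*(3 + 3**2 + 6*3)*(-5))*0)*(-1) = ((-5*(3 + 9 + 18)*(-5))*0)*(-1) = ((-5*30*(-5))*0)*(-1) = (-150*(-5)*0)*(-1) = (750*0)*(-1) = 0*(-1) = 0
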